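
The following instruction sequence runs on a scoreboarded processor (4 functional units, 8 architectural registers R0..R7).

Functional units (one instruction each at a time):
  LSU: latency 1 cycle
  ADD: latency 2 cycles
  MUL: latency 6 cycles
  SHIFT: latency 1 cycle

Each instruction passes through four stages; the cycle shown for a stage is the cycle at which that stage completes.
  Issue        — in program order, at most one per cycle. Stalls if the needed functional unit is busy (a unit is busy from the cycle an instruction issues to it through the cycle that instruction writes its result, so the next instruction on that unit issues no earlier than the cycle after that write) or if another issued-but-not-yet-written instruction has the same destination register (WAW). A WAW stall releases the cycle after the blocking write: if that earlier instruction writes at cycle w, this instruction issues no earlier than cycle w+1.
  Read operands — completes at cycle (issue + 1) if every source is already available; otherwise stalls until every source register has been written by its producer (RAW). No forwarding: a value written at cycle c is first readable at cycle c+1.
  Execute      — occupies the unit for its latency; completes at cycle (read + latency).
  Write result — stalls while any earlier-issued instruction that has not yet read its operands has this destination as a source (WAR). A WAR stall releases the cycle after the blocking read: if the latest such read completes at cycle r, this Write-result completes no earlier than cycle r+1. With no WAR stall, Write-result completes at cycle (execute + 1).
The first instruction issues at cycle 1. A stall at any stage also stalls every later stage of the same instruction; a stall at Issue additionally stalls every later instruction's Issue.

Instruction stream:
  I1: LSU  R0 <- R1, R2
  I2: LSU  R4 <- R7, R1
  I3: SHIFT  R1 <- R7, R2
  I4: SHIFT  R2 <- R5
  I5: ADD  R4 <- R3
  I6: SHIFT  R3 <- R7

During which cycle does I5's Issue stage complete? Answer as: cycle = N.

cycle = 11

[I1] 1/2/3/4
[I2] 5/6/7/8  (struct: LSU busy until I1 writes@4)
[I3] 6/7/8/9
[I4] 10/11/12/13  (struct: SHIFT busy until I3 writes@9)
[I5] 11/12/14/15
[I6] 14/15/16/17  (struct: SHIFT busy until I4 writes@13)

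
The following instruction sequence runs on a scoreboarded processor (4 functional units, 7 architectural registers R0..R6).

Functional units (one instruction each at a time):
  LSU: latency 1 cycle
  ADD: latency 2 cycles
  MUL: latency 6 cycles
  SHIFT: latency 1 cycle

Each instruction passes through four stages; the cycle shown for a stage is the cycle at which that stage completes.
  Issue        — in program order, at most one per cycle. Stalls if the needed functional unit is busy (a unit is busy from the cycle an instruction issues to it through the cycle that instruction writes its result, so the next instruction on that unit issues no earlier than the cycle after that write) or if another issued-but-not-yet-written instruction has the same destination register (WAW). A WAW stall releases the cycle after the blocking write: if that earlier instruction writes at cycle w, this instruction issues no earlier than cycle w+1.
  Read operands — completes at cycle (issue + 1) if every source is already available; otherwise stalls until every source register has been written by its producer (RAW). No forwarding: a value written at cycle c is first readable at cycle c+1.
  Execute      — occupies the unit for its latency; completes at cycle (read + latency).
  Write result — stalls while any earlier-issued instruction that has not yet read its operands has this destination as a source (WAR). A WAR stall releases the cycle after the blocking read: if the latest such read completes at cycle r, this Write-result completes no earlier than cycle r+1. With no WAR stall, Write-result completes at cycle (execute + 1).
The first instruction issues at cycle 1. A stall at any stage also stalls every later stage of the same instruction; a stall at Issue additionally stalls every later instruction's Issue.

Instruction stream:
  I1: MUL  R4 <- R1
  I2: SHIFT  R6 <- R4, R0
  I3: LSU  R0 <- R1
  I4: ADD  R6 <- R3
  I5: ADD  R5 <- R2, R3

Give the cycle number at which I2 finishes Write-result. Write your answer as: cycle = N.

cycle = 12

t=1  I1→MUL
t=2  I1 RO | I2→SHIFT
t=3  I3→LSU
t=4  I3 RO
t=5  I3 EX
t=8  I1 EX
t=9  I1 WR R4
t=10  I2 RO
t=11  I2 EX | I3 WR R0
t=12  I2 WR R6
t=13  I4→ADD
t=14  I4 RO
t=16  I4 EX
t=17  I4 WR R6
t=18  I5→ADD
t=19  I5 RO
t=21  I5 EX
t=22  I5 WR R5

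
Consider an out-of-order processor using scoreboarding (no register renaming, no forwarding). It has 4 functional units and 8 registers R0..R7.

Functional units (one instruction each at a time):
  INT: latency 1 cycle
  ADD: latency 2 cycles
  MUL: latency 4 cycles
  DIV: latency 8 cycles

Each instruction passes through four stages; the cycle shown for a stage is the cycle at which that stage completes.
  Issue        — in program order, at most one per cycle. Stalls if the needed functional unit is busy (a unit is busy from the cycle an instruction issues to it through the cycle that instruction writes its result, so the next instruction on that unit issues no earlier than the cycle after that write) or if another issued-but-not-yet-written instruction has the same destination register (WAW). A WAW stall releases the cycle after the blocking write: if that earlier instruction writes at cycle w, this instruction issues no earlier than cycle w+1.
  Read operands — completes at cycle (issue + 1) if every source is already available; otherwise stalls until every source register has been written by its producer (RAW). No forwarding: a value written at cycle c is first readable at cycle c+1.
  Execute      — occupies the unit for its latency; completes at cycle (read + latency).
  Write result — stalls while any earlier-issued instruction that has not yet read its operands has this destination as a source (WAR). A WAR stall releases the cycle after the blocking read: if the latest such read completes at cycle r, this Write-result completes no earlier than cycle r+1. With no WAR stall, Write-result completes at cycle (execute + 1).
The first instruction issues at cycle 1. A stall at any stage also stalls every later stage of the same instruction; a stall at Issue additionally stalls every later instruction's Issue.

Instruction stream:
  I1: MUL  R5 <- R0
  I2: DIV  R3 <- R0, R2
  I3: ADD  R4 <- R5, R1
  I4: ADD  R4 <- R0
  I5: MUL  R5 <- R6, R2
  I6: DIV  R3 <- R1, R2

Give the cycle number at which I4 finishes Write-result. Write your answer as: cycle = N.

cycle = 16

I1: IS=1 RO=2 EX=6 WR=7
I2: IS=2 RO=3 EX=11 WR=12
I3: IS=3 RO=8 EX=10 WR=11  [RAW R5: wait I1 write@7]
I4: IS=12 RO=13 EX=15 WR=16  [struct: ADD busy until I3 writes@11]
I5: IS=13 RO=14 EX=18 WR=19
I6: IS=14 RO=15 EX=23 WR=24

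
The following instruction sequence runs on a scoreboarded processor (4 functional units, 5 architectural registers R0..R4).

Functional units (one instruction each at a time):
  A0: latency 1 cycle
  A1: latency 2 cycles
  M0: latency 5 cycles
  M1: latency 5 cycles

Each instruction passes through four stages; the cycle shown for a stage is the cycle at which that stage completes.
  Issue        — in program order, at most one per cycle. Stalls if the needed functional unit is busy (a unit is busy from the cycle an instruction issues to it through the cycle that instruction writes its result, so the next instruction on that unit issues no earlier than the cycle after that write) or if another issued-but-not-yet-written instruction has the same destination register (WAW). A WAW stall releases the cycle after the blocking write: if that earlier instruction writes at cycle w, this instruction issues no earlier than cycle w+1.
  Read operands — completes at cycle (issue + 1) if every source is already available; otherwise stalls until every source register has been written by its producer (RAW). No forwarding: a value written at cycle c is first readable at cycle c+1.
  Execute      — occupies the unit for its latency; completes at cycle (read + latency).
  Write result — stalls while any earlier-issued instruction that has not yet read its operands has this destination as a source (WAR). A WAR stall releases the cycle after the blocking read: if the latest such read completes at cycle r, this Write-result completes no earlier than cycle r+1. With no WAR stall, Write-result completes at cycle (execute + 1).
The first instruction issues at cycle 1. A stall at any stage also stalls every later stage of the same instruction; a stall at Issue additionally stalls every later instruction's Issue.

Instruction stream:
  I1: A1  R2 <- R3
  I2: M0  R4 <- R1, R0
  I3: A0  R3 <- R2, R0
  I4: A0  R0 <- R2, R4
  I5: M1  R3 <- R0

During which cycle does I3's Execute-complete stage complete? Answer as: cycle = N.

cycle = 7

I1: IS=1 RO=2 EX=4 WR=5
I2: IS=2 RO=3 EX=8 WR=9
I3: IS=3 RO=6 EX=7 WR=8  [RAW R2: wait I1 write@5]
I4: IS=9 RO=10 EX=11 WR=12  [struct: A0 busy until I3 writes@8]
I5: IS=10 RO=13 EX=18 WR=19  [RAW R0: wait I4 write@12]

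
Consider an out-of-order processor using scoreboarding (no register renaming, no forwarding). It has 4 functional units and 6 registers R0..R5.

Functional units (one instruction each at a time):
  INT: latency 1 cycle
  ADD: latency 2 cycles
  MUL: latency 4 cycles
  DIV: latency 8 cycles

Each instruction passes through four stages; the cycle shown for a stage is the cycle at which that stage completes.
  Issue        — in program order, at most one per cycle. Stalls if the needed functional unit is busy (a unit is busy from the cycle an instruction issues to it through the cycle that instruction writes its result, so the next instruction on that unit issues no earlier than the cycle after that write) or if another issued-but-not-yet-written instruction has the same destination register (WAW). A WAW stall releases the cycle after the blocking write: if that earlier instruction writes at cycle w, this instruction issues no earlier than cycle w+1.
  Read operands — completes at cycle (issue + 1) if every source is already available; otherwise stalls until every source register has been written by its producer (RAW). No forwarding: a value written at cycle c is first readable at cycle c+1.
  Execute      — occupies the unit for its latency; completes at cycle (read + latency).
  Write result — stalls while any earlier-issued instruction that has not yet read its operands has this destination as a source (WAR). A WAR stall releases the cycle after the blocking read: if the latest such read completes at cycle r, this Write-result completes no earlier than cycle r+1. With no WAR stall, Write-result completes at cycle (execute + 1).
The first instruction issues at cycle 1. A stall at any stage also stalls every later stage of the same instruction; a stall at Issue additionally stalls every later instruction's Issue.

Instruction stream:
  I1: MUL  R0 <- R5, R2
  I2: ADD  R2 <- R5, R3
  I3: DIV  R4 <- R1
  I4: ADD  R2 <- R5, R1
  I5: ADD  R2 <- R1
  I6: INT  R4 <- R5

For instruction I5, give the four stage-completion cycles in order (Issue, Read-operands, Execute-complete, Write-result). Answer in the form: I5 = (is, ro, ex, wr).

I1: IS=1 RO=2 EX=6 WR=7
I2: IS=2 RO=3 EX=5 WR=6
I3: IS=3 RO=4 EX=12 WR=13
I4: IS=7 RO=8 EX=10 WR=11  [struct: ADD busy until I2 writes@6]
I5: IS=12 RO=13 EX=15 WR=16  [struct: ADD busy until I4 writes@11]
I6: IS=14 RO=15 EX=16 WR=17  [WAW R4: wait I3 write@13]

I5 = (12, 13, 15, 16)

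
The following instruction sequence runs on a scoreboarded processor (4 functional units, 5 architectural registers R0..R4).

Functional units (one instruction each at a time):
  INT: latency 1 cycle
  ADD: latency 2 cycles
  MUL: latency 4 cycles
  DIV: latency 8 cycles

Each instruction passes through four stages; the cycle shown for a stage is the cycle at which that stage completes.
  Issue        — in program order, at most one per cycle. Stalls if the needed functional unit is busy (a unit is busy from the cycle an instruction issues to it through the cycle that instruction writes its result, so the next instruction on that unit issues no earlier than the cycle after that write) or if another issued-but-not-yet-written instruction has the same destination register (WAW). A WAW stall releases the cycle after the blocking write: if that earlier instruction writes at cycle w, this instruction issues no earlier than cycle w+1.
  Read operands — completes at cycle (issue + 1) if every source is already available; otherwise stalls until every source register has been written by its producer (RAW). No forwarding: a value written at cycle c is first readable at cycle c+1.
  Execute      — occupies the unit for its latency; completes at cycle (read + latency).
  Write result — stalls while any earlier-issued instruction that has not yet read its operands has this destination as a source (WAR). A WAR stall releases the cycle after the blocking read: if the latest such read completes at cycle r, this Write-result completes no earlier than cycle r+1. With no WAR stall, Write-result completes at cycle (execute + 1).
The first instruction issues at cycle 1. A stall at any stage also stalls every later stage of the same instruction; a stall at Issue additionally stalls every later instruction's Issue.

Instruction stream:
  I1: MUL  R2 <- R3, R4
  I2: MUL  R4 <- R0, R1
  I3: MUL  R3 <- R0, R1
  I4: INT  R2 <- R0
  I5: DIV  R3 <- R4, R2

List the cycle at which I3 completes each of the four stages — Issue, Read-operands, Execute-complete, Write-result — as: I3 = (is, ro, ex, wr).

[1] I1→MUL
[2] I1 RO
[6] I1 EX
[7] I1 WR R2
[8] I2→MUL
[9] I2 RO
[13] I2 EX
[14] I2 WR R4
[15] I3→MUL
[16] I3 RO | I4→INT
[17] I4 RO
[18] I4 EX
[19] I4 WR R2
[20] I3 EX
[21] I3 WR R3
[22] I5→DIV
[23] I5 RO
[31] I5 EX
[32] I5 WR R3

I3 = (15, 16, 20, 21)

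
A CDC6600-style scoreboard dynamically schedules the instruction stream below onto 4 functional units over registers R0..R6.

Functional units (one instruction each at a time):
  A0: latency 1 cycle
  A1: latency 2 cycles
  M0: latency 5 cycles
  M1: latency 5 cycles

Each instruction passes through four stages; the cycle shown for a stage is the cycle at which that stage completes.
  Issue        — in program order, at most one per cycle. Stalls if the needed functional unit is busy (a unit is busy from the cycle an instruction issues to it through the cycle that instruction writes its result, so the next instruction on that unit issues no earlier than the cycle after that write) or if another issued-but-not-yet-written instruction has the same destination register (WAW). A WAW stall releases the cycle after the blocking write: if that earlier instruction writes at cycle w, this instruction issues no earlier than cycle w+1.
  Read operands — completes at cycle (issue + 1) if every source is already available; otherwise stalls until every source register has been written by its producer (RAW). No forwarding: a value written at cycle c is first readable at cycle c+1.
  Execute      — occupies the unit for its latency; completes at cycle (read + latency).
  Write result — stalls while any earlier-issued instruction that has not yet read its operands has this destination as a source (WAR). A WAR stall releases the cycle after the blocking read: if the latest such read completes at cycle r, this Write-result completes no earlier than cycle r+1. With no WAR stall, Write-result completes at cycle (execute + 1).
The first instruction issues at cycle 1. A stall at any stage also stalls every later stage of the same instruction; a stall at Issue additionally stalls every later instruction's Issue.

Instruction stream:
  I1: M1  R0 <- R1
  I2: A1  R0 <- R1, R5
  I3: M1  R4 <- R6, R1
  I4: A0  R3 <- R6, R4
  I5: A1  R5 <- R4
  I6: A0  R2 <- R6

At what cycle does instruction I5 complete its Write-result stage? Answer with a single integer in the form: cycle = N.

I1 -> (1, 2, 7, 8)
I2 -> (9, 10, 12, 13)  // WAW R0: wait I1 write@8
I3 -> (10, 11, 16, 17)
I4 -> (11, 18, 19, 20)  // RAW R4: wait I3 write@17
I5 -> (14, 18, 20, 21)  // struct: A1 busy until I2 writes@13, RAW R4: wait I3 write@17
I6 -> (21, 22, 23, 24)  // struct: A0 busy until I4 writes@20

cycle = 21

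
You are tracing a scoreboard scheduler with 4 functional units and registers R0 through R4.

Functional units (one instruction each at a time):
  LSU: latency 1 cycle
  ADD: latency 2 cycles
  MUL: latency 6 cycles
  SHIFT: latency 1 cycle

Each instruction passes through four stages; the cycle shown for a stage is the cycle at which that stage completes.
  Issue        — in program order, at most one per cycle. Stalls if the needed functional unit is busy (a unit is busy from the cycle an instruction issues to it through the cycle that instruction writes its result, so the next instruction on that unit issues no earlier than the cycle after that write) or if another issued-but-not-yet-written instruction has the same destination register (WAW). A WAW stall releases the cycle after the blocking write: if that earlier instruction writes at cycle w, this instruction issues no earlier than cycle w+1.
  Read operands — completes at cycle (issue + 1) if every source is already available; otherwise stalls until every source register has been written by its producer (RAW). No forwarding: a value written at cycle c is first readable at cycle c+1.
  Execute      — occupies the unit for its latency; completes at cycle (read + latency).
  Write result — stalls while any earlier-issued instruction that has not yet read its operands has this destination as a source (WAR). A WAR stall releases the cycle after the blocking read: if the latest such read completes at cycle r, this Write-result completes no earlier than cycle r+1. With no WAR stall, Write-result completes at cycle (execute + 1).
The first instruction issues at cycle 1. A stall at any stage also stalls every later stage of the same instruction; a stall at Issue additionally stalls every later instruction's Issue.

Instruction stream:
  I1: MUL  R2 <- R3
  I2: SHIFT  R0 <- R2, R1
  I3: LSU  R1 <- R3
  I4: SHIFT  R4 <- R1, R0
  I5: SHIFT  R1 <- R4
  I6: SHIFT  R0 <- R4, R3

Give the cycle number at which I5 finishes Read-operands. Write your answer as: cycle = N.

  I1 | 1 | 2 | 8 | 9
  I2 | 2 | 10 | 11 | 12   RAW R2: wait I1 write@9
  I3 | 3 | 4 | 5 | 11   WAR R1: wait I2 read@10
  I4 | 13 | 14 | 15 | 16   struct: SHIFT busy until I2 writes@12
  I5 | 17 | 18 | 19 | 20   struct: SHIFT busy until I4 writes@16
  I6 | 21 | 22 | 23 | 24   struct: SHIFT busy until I5 writes@20

cycle = 18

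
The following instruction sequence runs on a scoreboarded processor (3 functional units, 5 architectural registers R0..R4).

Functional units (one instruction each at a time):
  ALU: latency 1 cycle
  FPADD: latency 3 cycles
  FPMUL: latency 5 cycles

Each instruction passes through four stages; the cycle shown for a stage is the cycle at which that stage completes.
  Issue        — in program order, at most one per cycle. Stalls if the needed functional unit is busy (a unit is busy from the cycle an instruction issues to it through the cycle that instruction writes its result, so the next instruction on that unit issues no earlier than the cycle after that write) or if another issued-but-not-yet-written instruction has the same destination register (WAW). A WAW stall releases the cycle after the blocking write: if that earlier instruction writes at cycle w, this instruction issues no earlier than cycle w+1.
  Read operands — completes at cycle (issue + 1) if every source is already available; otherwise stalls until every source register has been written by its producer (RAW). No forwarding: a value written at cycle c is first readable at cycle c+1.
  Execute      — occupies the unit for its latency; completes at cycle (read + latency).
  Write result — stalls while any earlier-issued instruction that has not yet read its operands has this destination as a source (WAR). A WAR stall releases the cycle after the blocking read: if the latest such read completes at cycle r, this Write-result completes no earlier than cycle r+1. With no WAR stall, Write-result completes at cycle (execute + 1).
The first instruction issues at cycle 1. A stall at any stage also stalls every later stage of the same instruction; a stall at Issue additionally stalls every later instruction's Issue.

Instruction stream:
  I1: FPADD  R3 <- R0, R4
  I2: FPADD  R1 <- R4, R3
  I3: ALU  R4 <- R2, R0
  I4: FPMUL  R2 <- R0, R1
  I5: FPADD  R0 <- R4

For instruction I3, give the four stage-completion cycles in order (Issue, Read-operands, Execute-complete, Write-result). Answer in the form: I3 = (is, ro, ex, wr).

I3 = (8, 9, 10, 11)

cycle 1: issue I1 (FPADD)
cycle 2: I1 read-ops
cycle 5: I1 finished on FPADD
cycle 6: I1→R3
cycle 7: issue I2 (FPADD)
cycle 8: I2 read-ops; issue I3 (ALU)
cycle 9: I3 read-ops; issue I4 (FPMUL)
cycle 10: I3 finished on ALU
cycle 11: I2 finished on FPADD; I3→R4
cycle 12: I2→R1
cycle 13: I4 read-ops; issue I5 (FPADD)
cycle 14: I5 read-ops
cycle 17: I5 finished on FPADD
cycle 18: I4 finished on FPMUL; I5→R0
cycle 19: I4→R2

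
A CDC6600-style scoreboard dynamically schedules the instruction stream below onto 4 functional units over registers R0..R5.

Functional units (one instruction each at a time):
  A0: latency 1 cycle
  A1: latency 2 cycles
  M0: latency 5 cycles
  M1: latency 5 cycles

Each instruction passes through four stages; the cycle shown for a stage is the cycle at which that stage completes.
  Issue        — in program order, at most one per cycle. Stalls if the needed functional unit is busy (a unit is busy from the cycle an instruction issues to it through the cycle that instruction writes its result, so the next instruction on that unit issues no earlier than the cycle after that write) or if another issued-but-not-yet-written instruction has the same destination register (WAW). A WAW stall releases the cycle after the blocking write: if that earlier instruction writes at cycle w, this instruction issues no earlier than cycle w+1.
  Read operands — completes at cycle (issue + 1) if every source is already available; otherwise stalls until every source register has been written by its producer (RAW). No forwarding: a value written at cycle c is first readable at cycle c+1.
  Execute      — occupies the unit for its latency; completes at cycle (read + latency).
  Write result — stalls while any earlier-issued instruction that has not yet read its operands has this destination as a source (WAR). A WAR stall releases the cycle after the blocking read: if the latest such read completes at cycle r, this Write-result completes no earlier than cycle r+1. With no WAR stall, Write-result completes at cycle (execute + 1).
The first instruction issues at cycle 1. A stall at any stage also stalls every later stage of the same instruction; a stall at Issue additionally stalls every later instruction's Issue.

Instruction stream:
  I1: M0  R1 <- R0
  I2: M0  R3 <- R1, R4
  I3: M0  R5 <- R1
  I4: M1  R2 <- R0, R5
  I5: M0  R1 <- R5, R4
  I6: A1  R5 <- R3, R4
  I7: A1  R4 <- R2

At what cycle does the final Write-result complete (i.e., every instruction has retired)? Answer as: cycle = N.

cycle = 35

I1: IS=1 RO=2 EX=7 WR=8
I2: IS=9 RO=10 EX=15 WR=16  [struct: M0 busy until I1 writes@8]
I3: IS=17 RO=18 EX=23 WR=24  [struct: M0 busy until I2 writes@16]
I4: IS=18 RO=25 EX=30 WR=31  [RAW R5: wait I3 write@24]
I5: IS=25 RO=26 EX=31 WR=32  [struct: M0 busy until I3 writes@24]
I6: IS=26 RO=27 EX=29 WR=30
I7: IS=31 RO=32 EX=34 WR=35  [struct: A1 busy until I6 writes@30]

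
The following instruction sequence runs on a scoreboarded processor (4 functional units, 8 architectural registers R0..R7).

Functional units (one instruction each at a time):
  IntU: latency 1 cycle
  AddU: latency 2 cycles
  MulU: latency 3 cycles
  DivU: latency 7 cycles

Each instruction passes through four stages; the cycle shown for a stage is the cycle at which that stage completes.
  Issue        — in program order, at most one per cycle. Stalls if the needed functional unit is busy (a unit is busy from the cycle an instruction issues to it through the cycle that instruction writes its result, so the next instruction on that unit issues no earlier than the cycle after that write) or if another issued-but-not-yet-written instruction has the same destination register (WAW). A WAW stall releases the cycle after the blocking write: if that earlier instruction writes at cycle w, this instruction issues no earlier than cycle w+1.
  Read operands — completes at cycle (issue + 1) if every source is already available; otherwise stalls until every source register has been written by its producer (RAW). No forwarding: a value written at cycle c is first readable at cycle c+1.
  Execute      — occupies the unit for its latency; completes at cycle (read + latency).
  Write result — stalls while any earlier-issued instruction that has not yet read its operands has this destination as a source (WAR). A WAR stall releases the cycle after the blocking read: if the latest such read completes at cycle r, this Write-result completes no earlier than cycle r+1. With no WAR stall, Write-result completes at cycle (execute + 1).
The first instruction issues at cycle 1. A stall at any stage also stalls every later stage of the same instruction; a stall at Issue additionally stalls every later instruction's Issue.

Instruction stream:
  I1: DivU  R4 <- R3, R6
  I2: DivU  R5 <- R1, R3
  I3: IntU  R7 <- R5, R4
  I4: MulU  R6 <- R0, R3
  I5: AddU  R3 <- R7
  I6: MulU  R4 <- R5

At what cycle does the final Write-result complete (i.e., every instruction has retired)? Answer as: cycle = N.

t=1  I1 dispatched to DivU
t=2  I1 operands ready
t=9  I1 complete
t=10  R4←I1
t=11  I2 dispatched to DivU
t=12  I2 operands ready; I3 dispatched to IntU
t=13  I4 dispatched to MulU
t=14  I4 operands ready; I5 dispatched to AddU
t=17  I4 complete
t=18  R6←I4
t=19  I2 complete; I6 dispatched to MulU
t=20  R5←I2
t=21  I3 operands ready; I6 operands ready
t=22  I3 complete
t=23  R7←I3
t=24  I5 operands ready; I6 complete
t=25  R4←I6
t=26  I5 complete
t=27  R3←I5

cycle = 27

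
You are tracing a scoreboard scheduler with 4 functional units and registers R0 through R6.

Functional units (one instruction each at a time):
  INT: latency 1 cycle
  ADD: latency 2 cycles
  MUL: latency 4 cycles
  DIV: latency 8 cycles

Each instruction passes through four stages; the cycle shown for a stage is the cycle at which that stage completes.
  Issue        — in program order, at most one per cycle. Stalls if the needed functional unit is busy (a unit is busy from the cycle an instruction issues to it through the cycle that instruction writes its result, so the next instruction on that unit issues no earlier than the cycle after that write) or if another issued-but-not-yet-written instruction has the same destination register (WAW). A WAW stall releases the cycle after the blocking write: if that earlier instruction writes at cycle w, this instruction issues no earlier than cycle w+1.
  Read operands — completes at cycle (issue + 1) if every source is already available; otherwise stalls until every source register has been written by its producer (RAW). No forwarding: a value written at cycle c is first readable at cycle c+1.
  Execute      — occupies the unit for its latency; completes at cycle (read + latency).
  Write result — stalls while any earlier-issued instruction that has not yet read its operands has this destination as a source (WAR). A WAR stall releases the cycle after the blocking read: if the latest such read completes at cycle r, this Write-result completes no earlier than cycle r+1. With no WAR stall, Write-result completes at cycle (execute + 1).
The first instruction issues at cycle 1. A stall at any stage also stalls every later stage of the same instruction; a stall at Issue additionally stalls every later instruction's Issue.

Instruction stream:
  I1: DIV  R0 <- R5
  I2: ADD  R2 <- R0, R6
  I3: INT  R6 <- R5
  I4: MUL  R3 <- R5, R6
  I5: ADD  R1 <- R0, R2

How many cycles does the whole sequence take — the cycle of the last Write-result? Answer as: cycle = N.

cycle = 20

[1] I1→DIV
[2] I1 RO · I2→ADD
[3] I3→INT
[4] I3 RO · I4→MUL
[5] I3 EX
[10] I1 EX
[11] I1 WR R0
[12] I2 RO
[13] I3 WR R6
[14] I2 EX · I4 RO
[15] I2 WR R2
[16] I5→ADD
[17] I5 RO
[18] I4 EX
[19] I4 WR R3 · I5 EX
[20] I5 WR R1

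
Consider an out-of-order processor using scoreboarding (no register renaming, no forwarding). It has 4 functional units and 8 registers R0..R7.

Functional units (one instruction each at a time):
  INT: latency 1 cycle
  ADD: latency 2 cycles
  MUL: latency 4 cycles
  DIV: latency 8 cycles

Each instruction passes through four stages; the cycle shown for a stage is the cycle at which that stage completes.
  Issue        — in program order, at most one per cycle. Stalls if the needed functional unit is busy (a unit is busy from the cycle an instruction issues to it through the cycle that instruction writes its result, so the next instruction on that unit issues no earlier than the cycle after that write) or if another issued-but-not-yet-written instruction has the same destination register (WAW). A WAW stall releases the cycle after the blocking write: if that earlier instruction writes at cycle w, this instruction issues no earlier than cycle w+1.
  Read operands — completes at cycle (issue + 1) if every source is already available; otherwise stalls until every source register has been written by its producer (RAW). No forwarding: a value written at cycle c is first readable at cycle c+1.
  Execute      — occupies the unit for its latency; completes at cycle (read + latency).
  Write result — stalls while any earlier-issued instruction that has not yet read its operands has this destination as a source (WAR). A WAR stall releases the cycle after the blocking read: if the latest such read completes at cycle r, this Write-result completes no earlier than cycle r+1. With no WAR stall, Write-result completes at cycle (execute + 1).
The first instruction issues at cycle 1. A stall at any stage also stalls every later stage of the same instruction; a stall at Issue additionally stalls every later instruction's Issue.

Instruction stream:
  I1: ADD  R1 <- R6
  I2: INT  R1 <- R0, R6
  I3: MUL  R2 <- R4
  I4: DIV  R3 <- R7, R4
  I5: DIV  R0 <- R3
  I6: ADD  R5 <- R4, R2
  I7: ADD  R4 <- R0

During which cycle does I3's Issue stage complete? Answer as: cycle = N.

t=1  I1→ADD
t=2  I1 RO
t=4  I1 EX
t=5  I1 WR R1
t=6  I2→INT
t=7  I2 RO, I3→MUL
t=8  I2 EX, I3 RO, I4→DIV
t=9  I2 WR R1, I4 RO
t=12  I3 EX
t=13  I3 WR R2
t=17  I4 EX
t=18  I4 WR R3
t=19  I5→DIV
t=20  I5 RO, I6→ADD
t=21  I6 RO
t=23  I6 EX
t=24  I6 WR R5
t=25  I7→ADD
t=28  I5 EX
t=29  I5 WR R0
t=30  I7 RO
t=32  I7 EX
t=33  I7 WR R4

cycle = 7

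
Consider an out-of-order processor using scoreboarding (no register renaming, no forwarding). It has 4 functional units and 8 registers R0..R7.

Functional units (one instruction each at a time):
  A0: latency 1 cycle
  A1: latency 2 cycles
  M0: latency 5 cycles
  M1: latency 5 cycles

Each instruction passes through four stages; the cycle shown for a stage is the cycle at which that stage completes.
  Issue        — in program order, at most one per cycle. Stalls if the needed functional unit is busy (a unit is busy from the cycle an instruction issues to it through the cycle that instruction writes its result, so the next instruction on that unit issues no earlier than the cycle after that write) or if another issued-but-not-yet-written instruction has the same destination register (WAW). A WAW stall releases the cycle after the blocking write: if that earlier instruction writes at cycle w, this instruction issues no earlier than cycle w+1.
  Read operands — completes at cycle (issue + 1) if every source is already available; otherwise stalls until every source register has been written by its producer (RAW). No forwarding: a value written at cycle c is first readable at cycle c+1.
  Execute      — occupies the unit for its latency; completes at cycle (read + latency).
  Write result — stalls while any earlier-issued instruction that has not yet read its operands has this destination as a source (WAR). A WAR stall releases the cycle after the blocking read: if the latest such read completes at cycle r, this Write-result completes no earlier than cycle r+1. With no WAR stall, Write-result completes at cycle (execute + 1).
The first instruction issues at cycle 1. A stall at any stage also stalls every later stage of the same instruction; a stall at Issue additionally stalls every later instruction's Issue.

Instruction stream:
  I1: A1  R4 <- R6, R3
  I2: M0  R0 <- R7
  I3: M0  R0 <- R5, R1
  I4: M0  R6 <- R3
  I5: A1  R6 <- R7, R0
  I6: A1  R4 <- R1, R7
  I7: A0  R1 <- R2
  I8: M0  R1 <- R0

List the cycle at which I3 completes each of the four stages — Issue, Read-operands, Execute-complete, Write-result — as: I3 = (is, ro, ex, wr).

I3 = (10, 11, 16, 17)

  I1 | 1 | 2 | 4 | 5
  I2 | 2 | 3 | 8 | 9
  I3 | 10 | 11 | 16 | 17   struct: M0 busy until I2 writes@9
  I4 | 18 | 19 | 24 | 25   struct: M0 busy until I3 writes@17
  I5 | 26 | 27 | 29 | 30   WAW R6: wait I4 write@25
  I6 | 31 | 32 | 34 | 35   struct: A1 busy until I5 writes@30
  I7 | 32 | 33 | 34 | 35
  I8 | 36 | 37 | 42 | 43   WAW R1: wait I7 write@35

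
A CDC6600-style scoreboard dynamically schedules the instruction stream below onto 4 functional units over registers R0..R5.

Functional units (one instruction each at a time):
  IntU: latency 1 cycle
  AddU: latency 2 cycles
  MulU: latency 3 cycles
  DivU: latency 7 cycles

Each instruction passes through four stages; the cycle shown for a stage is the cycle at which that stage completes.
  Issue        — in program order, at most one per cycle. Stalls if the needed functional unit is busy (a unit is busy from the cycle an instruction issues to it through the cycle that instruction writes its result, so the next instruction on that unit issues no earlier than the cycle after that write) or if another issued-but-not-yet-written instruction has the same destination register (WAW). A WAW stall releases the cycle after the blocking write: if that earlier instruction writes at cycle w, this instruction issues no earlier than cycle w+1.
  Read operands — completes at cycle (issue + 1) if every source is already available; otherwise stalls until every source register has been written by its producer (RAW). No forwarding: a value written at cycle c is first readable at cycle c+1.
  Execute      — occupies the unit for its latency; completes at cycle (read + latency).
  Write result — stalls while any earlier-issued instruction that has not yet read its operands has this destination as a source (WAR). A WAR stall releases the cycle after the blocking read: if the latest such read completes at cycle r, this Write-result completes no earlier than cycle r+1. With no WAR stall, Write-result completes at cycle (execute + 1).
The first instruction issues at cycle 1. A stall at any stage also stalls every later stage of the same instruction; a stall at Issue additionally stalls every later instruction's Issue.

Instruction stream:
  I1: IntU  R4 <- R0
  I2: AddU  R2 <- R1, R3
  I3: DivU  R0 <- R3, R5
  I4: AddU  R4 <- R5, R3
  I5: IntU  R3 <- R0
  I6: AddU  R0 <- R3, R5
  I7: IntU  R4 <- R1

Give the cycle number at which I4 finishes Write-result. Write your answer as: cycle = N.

I1: IS=1 RO=2 EX=3 WR=4
I2: IS=2 RO=3 EX=5 WR=6
I3: IS=3 RO=4 EX=11 WR=12
I4: IS=7 RO=8 EX=10 WR=11  [struct: AddU busy until I2 writes@6]
I5: IS=8 RO=13 EX=14 WR=15  [RAW R0: wait I3 write@12]
I6: IS=13 RO=16 EX=18 WR=19  [WAW R0: wait I3 write@12; RAW R3: wait I5 write@15]
I7: IS=16 RO=17 EX=18 WR=19  [struct: IntU busy until I5 writes@15]

cycle = 11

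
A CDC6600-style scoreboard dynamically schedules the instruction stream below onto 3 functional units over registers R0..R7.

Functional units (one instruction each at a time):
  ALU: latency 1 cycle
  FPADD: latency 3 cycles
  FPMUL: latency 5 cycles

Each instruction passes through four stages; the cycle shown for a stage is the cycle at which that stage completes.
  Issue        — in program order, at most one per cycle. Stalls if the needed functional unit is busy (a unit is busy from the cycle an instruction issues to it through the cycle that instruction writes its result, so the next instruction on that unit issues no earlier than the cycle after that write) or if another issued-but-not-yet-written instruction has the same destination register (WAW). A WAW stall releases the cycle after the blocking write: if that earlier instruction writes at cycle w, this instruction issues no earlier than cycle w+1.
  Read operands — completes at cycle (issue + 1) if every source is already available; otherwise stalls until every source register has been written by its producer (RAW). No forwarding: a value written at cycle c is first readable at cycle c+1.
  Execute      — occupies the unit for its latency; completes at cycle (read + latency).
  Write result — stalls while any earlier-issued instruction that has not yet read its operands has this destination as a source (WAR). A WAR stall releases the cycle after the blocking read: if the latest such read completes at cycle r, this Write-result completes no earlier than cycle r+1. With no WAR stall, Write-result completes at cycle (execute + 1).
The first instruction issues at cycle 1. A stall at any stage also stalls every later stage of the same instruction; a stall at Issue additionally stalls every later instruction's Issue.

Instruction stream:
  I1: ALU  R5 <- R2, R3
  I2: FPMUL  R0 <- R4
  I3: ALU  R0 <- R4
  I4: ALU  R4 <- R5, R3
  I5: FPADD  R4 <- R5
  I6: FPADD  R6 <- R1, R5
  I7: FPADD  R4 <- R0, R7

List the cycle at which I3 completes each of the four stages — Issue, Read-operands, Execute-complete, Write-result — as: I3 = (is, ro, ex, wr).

I3 = (10, 11, 12, 13)

I1 -> (1, 2, 3, 4)
I2 -> (2, 3, 8, 9)
I3 -> (10, 11, 12, 13)  // WAW R0: wait I2 write@9
I4 -> (14, 15, 16, 17)  // struct: ALU busy until I3 writes@13
I5 -> (18, 19, 22, 23)  // WAW R4: wait I4 write@17
I6 -> (24, 25, 28, 29)  // struct: FPADD busy until I5 writes@23
I7 -> (30, 31, 34, 35)  // struct: FPADD busy until I6 writes@29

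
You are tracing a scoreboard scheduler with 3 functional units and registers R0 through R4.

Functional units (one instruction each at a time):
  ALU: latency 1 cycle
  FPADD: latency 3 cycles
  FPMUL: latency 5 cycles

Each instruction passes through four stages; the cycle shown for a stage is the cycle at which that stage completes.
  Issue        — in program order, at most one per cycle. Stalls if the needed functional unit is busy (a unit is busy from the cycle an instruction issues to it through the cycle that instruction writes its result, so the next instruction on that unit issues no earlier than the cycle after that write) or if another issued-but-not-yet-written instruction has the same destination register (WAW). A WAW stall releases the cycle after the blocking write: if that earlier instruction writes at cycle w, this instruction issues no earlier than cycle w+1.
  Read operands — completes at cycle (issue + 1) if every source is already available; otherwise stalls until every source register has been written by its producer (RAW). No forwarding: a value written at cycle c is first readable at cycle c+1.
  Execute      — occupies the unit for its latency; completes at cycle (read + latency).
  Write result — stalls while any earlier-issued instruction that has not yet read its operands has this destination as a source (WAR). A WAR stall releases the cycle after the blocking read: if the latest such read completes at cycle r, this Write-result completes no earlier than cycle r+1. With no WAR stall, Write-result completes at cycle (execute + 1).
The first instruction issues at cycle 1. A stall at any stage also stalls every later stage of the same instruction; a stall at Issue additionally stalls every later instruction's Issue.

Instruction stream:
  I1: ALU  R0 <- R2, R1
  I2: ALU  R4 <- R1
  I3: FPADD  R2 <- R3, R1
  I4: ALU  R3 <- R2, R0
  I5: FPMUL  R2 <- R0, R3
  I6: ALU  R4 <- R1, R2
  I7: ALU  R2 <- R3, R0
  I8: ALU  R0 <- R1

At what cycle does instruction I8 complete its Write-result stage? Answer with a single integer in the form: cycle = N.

I1: IS=1 RO=2 EX=3 WR=4
I2: IS=5 RO=6 EX=7 WR=8  [struct: ALU busy until I1 writes@4]
I3: IS=6 RO=7 EX=10 WR=11
I4: IS=9 RO=12 EX=13 WR=14  [struct: ALU busy until I2 writes@8; RAW R2: wait I3 write@11]
I5: IS=12 RO=15 EX=20 WR=21  [WAW R2: wait I3 write@11; RAW R3: wait I4 write@14]
I6: IS=15 RO=22 EX=23 WR=24  [struct: ALU busy until I4 writes@14; RAW R2: wait I5 write@21]
I7: IS=25 RO=26 EX=27 WR=28  [struct: ALU busy until I6 writes@24]
I8: IS=29 RO=30 EX=31 WR=32  [struct: ALU busy until I7 writes@28]

cycle = 32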